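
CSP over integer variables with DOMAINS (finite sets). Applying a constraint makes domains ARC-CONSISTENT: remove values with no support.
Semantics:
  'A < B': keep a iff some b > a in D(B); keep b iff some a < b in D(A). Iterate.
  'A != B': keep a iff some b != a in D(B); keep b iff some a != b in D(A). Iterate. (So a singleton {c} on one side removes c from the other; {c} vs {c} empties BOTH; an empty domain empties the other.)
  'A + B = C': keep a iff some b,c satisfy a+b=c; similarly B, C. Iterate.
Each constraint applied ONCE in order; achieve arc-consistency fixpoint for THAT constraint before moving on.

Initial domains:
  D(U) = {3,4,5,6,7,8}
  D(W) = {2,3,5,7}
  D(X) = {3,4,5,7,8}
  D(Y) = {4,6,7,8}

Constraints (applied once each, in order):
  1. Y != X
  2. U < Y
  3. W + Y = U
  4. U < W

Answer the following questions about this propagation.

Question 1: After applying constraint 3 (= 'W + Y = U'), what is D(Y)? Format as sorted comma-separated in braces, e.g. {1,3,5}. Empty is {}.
Constraint 1 (Y != X) on D(Y)={4,6,7,8} D(X)={3,4,5,7,8}: no change
Constraint 2 (U < Y) on D(U)={3,4,5,6,7,8} D(Y)={4,6,7,8}: U {3,4,5,6,7,8}->{3,4,5,6,7}
Constraint 3 (W + Y = U) on D(W)={2,3,5,7} D(Y)={4,6,7,8} D(U)={3,4,5,6,7}: W {2,3,5,7}->{2,3}; Y {4,6,7,8}->{4}; U {3,4,5,6,7}->{6,7}
So after constraint 3: D(Y) = {4}

Answer: {4}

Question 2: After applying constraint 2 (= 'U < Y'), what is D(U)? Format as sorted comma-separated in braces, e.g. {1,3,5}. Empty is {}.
Answer: {3,4,5,6,7}

Derivation:
Constraint 1 (Y != X) on D(Y)={4,6,7,8} D(X)={3,4,5,7,8}: no change
Constraint 2 (U < Y) on D(U)={3,4,5,6,7,8} D(Y)={4,6,7,8}: U {3,4,5,6,7,8}->{3,4,5,6,7}
So after constraint 2: D(U) = {3,4,5,6,7}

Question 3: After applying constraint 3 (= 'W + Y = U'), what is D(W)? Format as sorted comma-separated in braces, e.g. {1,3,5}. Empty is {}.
Constraint 1 (Y != X) on D(Y)={4,6,7,8} D(X)={3,4,5,7,8}: no change
Constraint 2 (U < Y) on D(U)={3,4,5,6,7,8} D(Y)={4,6,7,8}: U {3,4,5,6,7,8}->{3,4,5,6,7}
Constraint 3 (W + Y = U) on D(W)={2,3,5,7} D(Y)={4,6,7,8} D(U)={3,4,5,6,7}: W {2,3,5,7}->{2,3}; Y {4,6,7,8}->{4}; U {3,4,5,6,7}->{6,7}
So after constraint 3: D(W) = {2,3}

Answer: {2,3}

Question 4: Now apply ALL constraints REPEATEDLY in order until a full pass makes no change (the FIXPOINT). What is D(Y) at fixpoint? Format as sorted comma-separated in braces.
Answer: {}

Derivation:
pass 0 (initial): D(Y)={4,6,7,8}
pass 1: U {3,4,5,6,7,8}->{}; W {2,3,5,7}->{}; Y {4,6,7,8}->{4}
pass 2: X {3,4,5,7,8}->{3,5,7,8}; Y {4}->{}
pass 3: X {3,5,7,8}->{}
pass 4: no change
Fixpoint after 4 passes: D(Y) = {}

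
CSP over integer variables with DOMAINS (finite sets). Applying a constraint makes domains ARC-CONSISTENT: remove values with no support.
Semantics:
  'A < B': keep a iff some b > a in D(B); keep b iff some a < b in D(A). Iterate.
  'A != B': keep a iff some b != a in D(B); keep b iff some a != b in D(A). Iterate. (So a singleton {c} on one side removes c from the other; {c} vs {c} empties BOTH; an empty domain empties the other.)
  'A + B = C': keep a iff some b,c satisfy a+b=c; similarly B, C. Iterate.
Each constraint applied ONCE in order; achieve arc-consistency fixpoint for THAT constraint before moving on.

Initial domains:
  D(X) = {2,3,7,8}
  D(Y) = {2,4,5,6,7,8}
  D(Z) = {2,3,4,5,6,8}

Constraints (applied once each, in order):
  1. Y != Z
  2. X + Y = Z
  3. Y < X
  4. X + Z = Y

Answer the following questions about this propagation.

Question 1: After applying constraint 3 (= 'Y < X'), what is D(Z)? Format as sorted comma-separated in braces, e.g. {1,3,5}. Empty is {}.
Constraint 1 (Y != Z) on D(Y)={2,4,5,6,7,8} D(Z)={2,3,4,5,6,8}: no change
Constraint 2 (X + Y = Z) on D(X)={2,3,7,8} D(Y)={2,4,5,6,7,8} D(Z)={2,3,4,5,6,8}: X {2,3,7,8}->{2,3}; Y {2,4,5,6,7,8}->{2,4,5,6}; Z {2,3,4,5,6,8}->{4,5,6,8}
Constraint 3 (Y < X) on D(Y)={2,4,5,6} D(X)={2,3}: Y {2,4,5,6}->{2}; X {2,3}->{3}
So after constraint 3: D(Z) = {4,5,6,8}

Answer: {4,5,6,8}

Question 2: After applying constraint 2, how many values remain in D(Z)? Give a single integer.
Answer: 4

Derivation:
Constraint 1 (Y != Z) on D(Y)={2,4,5,6,7,8} D(Z)={2,3,4,5,6,8}: no change
Constraint 2 (X + Y = Z) on D(X)={2,3,7,8} D(Y)={2,4,5,6,7,8} D(Z)={2,3,4,5,6,8}: X {2,3,7,8}->{2,3}; Y {2,4,5,6,7,8}->{2,4,5,6}; Z {2,3,4,5,6,8}->{4,5,6,8}
So after constraint 2: D(Z)={4,5,6,8}, size = 4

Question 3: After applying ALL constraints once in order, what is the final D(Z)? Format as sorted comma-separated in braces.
Answer: {}

Derivation:
Constraint 1 (Y != Z) on D(Y)={2,4,5,6,7,8} D(Z)={2,3,4,5,6,8}: no change
Constraint 2 (X + Y = Z) on D(X)={2,3,7,8} D(Y)={2,4,5,6,7,8} D(Z)={2,3,4,5,6,8}: X {2,3,7,8}->{2,3}; Y {2,4,5,6,7,8}->{2,4,5,6}; Z {2,3,4,5,6,8}->{4,5,6,8}
Constraint 3 (Y < X) on D(Y)={2,4,5,6} D(X)={2,3}: Y {2,4,5,6}->{2}; X {2,3}->{3}
Constraint 4 (X + Z = Y) on D(X)={3} D(Z)={4,5,6,8} D(Y)={2}: X {3}->{}; Z {4,5,6,8}->{}; Y {2}->{}
So after all 4 constraints: D(Z) = {}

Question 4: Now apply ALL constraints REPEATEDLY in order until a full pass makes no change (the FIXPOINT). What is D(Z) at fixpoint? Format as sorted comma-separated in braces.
pass 0 (initial): D(Z)={2,3,4,5,6,8}
pass 1: X {2,3,7,8}->{}; Y {2,4,5,6,7,8}->{}; Z {2,3,4,5,6,8}->{}
pass 2: no change
Fixpoint after 2 passes: D(Z) = {}

Answer: {}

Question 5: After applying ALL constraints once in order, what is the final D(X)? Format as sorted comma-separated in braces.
Answer: {}

Derivation:
Constraint 1 (Y != Z) on D(Y)={2,4,5,6,7,8} D(Z)={2,3,4,5,6,8}: no change
Constraint 2 (X + Y = Z) on D(X)={2,3,7,8} D(Y)={2,4,5,6,7,8} D(Z)={2,3,4,5,6,8}: X {2,3,7,8}->{2,3}; Y {2,4,5,6,7,8}->{2,4,5,6}; Z {2,3,4,5,6,8}->{4,5,6,8}
Constraint 3 (Y < X) on D(Y)={2,4,5,6} D(X)={2,3}: Y {2,4,5,6}->{2}; X {2,3}->{3}
Constraint 4 (X + Z = Y) on D(X)={3} D(Z)={4,5,6,8} D(Y)={2}: X {3}->{}; Z {4,5,6,8}->{}; Y {2}->{}
So after all 4 constraints: D(X) = {}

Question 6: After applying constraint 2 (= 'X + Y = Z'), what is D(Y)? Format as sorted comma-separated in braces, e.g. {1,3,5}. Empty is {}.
Answer: {2,4,5,6}

Derivation:
Constraint 1 (Y != Z) on D(Y)={2,4,5,6,7,8} D(Z)={2,3,4,5,6,8}: no change
Constraint 2 (X + Y = Z) on D(X)={2,3,7,8} D(Y)={2,4,5,6,7,8} D(Z)={2,3,4,5,6,8}: X {2,3,7,8}->{2,3}; Y {2,4,5,6,7,8}->{2,4,5,6}; Z {2,3,4,5,6,8}->{4,5,6,8}
So after constraint 2: D(Y) = {2,4,5,6}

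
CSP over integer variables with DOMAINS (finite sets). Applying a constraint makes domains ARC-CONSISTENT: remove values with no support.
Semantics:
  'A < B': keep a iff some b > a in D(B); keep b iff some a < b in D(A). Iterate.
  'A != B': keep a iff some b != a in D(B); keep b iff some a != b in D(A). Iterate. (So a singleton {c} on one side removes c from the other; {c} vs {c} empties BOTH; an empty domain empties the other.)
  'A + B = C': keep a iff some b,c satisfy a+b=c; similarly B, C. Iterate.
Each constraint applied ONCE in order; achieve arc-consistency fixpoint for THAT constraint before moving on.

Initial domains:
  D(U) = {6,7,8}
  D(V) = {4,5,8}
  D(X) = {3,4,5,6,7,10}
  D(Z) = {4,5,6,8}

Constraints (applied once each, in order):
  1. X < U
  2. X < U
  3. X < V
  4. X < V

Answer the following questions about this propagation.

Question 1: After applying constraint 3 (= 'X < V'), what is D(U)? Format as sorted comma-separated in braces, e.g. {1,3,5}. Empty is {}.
Answer: {6,7,8}

Derivation:
Constraint 1 (X < U) on D(X)={3,4,5,6,7,10} D(U)={6,7,8}: X {3,4,5,6,7,10}->{3,4,5,6,7}
Constraint 2 (X < U) on D(X)={3,4,5,6,7} D(U)={6,7,8}: no change
Constraint 3 (X < V) on D(X)={3,4,5,6,7} D(V)={4,5,8}: no change
So after constraint 3: D(U) = {6,7,8}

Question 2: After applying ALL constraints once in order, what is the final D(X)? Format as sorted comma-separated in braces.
Answer: {3,4,5,6,7}

Derivation:
Constraint 1 (X < U) on D(X)={3,4,5,6,7,10} D(U)={6,7,8}: X {3,4,5,6,7,10}->{3,4,5,6,7}
Constraint 2 (X < U) on D(X)={3,4,5,6,7} D(U)={6,7,8}: no change
Constraint 3 (X < V) on D(X)={3,4,5,6,7} D(V)={4,5,8}: no change
Constraint 4 (X < V) on D(X)={3,4,5,6,7} D(V)={4,5,8}: no change
So after all 4 constraints: D(X) = {3,4,5,6,7}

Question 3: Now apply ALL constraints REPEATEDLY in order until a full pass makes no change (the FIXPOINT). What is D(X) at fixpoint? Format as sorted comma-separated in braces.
Answer: {3,4,5,6,7}

Derivation:
pass 0 (initial): D(X)={3,4,5,6,7,10}
pass 1: X {3,4,5,6,7,10}->{3,4,5,6,7}
pass 2: no change
Fixpoint after 2 passes: D(X) = {3,4,5,6,7}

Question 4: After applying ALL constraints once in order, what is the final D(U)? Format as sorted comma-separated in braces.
Answer: {6,7,8}

Derivation:
Constraint 1 (X < U) on D(X)={3,4,5,6,7,10} D(U)={6,7,8}: X {3,4,5,6,7,10}->{3,4,5,6,7}
Constraint 2 (X < U) on D(X)={3,4,5,6,7} D(U)={6,7,8}: no change
Constraint 3 (X < V) on D(X)={3,4,5,6,7} D(V)={4,5,8}: no change
Constraint 4 (X < V) on D(X)={3,4,5,6,7} D(V)={4,5,8}: no change
So after all 4 constraints: D(U) = {6,7,8}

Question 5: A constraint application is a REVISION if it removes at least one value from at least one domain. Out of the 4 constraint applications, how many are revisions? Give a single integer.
Constraint 1 (X < U) on D(X)={3,4,5,6,7,10} D(U)={6,7,8}: X {3,4,5,6,7,10}->{3,4,5,6,7} => REVISION
Constraint 2 (X < U) on D(X)={3,4,5,6,7} D(U)={6,7,8}: no change => not a revision
Constraint 3 (X < V) on D(X)={3,4,5,6,7} D(V)={4,5,8}: no change => not a revision
Constraint 4 (X < V) on D(X)={3,4,5,6,7} D(V)={4,5,8}: no change => not a revision
Total revisions = 1

Answer: 1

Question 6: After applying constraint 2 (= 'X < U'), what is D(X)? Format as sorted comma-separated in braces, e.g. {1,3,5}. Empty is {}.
Answer: {3,4,5,6,7}

Derivation:
Constraint 1 (X < U) on D(X)={3,4,5,6,7,10} D(U)={6,7,8}: X {3,4,5,6,7,10}->{3,4,5,6,7}
Constraint 2 (X < U) on D(X)={3,4,5,6,7} D(U)={6,7,8}: no change
So after constraint 2: D(X) = {3,4,5,6,7}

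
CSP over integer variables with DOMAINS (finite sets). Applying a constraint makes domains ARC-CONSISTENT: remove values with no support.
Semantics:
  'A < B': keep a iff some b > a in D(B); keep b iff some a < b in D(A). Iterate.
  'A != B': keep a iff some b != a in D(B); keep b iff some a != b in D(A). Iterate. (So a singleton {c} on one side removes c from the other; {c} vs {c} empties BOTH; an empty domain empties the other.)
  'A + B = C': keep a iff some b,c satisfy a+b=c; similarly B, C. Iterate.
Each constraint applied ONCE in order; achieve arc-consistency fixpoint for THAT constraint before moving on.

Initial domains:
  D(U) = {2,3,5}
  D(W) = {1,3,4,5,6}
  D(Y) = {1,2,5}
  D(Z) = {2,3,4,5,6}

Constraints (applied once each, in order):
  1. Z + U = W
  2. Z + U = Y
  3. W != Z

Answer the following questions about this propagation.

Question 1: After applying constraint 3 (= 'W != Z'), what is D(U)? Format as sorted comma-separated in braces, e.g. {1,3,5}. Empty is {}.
Answer: {2,3}

Derivation:
Constraint 1 (Z + U = W) on D(Z)={2,3,4,5,6} D(U)={2,3,5} D(W)={1,3,4,5,6}: Z {2,3,4,5,6}->{2,3,4}; U {2,3,5}->{2,3}; W {1,3,4,5,6}->{4,5,6}
Constraint 2 (Z + U = Y) on D(Z)={2,3,4} D(U)={2,3} D(Y)={1,2,5}: Z {2,3,4}->{2,3}; Y {1,2,5}->{5}
Constraint 3 (W != Z) on D(W)={4,5,6} D(Z)={2,3}: no change
So after constraint 3: D(U) = {2,3}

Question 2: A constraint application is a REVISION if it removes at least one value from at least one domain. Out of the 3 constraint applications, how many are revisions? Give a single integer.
Constraint 1 (Z + U = W) on D(Z)={2,3,4,5,6} D(U)={2,3,5} D(W)={1,3,4,5,6}: Z {2,3,4,5,6}->{2,3,4}; U {2,3,5}->{2,3}; W {1,3,4,5,6}->{4,5,6} => REVISION
Constraint 2 (Z + U = Y) on D(Z)={2,3,4} D(U)={2,3} D(Y)={1,2,5}: Z {2,3,4}->{2,3}; Y {1,2,5}->{5} => REVISION
Constraint 3 (W != Z) on D(W)={4,5,6} D(Z)={2,3}: no change => not a revision
Total revisions = 2

Answer: 2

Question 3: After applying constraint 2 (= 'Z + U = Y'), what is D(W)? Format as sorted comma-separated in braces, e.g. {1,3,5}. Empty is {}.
Constraint 1 (Z + U = W) on D(Z)={2,3,4,5,6} D(U)={2,3,5} D(W)={1,3,4,5,6}: Z {2,3,4,5,6}->{2,3,4}; U {2,3,5}->{2,3}; W {1,3,4,5,6}->{4,5,6}
Constraint 2 (Z + U = Y) on D(Z)={2,3,4} D(U)={2,3} D(Y)={1,2,5}: Z {2,3,4}->{2,3}; Y {1,2,5}->{5}
So after constraint 2: D(W) = {4,5,6}

Answer: {4,5,6}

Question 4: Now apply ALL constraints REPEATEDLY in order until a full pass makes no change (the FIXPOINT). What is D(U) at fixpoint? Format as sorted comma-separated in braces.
pass 0 (initial): D(U)={2,3,5}
pass 1: U {2,3,5}->{2,3}; W {1,3,4,5,6}->{4,5,6}; Y {1,2,5}->{5}; Z {2,3,4,5,6}->{2,3}
pass 2: no change
Fixpoint after 2 passes: D(U) = {2,3}

Answer: {2,3}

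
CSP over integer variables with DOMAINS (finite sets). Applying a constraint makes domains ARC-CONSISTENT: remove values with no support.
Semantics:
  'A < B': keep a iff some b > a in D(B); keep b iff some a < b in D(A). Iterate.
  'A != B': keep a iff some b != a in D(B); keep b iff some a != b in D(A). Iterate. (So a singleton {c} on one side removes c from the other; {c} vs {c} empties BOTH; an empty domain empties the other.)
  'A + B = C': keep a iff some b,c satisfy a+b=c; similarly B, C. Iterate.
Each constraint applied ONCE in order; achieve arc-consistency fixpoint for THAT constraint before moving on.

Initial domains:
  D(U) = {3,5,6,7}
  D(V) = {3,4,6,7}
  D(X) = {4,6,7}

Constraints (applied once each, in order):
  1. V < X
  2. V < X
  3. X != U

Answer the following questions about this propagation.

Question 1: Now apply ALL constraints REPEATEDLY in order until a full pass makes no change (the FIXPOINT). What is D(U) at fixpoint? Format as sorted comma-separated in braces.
Answer: {3,5,6,7}

Derivation:
pass 0 (initial): D(U)={3,5,6,7}
pass 1: V {3,4,6,7}->{3,4,6}
pass 2: no change
Fixpoint after 2 passes: D(U) = {3,5,6,7}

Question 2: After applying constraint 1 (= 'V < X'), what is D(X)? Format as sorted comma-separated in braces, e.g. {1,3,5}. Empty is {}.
Constraint 1 (V < X) on D(V)={3,4,6,7} D(X)={4,6,7}: V {3,4,6,7}->{3,4,6}
So after constraint 1: D(X) = {4,6,7}

Answer: {4,6,7}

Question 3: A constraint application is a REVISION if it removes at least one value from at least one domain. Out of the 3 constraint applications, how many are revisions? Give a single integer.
Answer: 1

Derivation:
Constraint 1 (V < X) on D(V)={3,4,6,7} D(X)={4,6,7}: V {3,4,6,7}->{3,4,6} => REVISION
Constraint 2 (V < X) on D(V)={3,4,6} D(X)={4,6,7}: no change => not a revision
Constraint 3 (X != U) on D(X)={4,6,7} D(U)={3,5,6,7}: no change => not a revision
Total revisions = 1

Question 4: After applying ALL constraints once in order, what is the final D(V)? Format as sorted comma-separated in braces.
Constraint 1 (V < X) on D(V)={3,4,6,7} D(X)={4,6,7}: V {3,4,6,7}->{3,4,6}
Constraint 2 (V < X) on D(V)={3,4,6} D(X)={4,6,7}: no change
Constraint 3 (X != U) on D(X)={4,6,7} D(U)={3,5,6,7}: no change
So after all 3 constraints: D(V) = {3,4,6}

Answer: {3,4,6}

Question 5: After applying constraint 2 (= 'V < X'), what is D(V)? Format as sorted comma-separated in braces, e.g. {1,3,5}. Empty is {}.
Constraint 1 (V < X) on D(V)={3,4,6,7} D(X)={4,6,7}: V {3,4,6,7}->{3,4,6}
Constraint 2 (V < X) on D(V)={3,4,6} D(X)={4,6,7}: no change
So after constraint 2: D(V) = {3,4,6}

Answer: {3,4,6}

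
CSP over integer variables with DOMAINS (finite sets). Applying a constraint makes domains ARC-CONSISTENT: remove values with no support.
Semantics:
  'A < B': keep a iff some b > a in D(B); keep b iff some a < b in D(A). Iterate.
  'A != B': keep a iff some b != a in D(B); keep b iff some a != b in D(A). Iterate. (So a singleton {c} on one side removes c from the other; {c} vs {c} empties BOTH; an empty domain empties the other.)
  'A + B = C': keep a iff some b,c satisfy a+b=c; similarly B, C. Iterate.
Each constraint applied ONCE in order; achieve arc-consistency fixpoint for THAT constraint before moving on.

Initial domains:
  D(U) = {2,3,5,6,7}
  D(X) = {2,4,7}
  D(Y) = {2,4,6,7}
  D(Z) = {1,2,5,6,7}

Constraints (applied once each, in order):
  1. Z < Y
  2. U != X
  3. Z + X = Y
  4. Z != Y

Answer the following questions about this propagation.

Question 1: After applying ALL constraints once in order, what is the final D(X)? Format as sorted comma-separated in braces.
Constraint 1 (Z < Y) on D(Z)={1,2,5,6,7} D(Y)={2,4,6,7}: Z {1,2,5,6,7}->{1,2,5,6}
Constraint 2 (U != X) on D(U)={2,3,5,6,7} D(X)={2,4,7}: no change
Constraint 3 (Z + X = Y) on D(Z)={1,2,5,6} D(X)={2,4,7} D(Y)={2,4,6,7}: Z {1,2,5,6}->{2,5}; X {2,4,7}->{2,4}; Y {2,4,6,7}->{4,6,7}
Constraint 4 (Z != Y) on D(Z)={2,5} D(Y)={4,6,7}: no change
So after all 4 constraints: D(X) = {2,4}

Answer: {2,4}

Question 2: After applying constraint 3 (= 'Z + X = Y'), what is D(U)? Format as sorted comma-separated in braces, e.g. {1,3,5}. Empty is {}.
Answer: {2,3,5,6,7}

Derivation:
Constraint 1 (Z < Y) on D(Z)={1,2,5,6,7} D(Y)={2,4,6,7}: Z {1,2,5,6,7}->{1,2,5,6}
Constraint 2 (U != X) on D(U)={2,3,5,6,7} D(X)={2,4,7}: no change
Constraint 3 (Z + X = Y) on D(Z)={1,2,5,6} D(X)={2,4,7} D(Y)={2,4,6,7}: Z {1,2,5,6}->{2,5}; X {2,4,7}->{2,4}; Y {2,4,6,7}->{4,6,7}
So after constraint 3: D(U) = {2,3,5,6,7}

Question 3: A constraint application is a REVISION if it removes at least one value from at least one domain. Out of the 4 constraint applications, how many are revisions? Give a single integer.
Constraint 1 (Z < Y) on D(Z)={1,2,5,6,7} D(Y)={2,4,6,7}: Z {1,2,5,6,7}->{1,2,5,6} => REVISION
Constraint 2 (U != X) on D(U)={2,3,5,6,7} D(X)={2,4,7}: no change => not a revision
Constraint 3 (Z + X = Y) on D(Z)={1,2,5,6} D(X)={2,4,7} D(Y)={2,4,6,7}: Z {1,2,5,6}->{2,5}; X {2,4,7}->{2,4}; Y {2,4,6,7}->{4,6,7} => REVISION
Constraint 4 (Z != Y) on D(Z)={2,5} D(Y)={4,6,7}: no change => not a revision
Total revisions = 2

Answer: 2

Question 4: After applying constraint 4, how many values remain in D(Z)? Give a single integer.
Constraint 1 (Z < Y) on D(Z)={1,2,5,6,7} D(Y)={2,4,6,7}: Z {1,2,5,6,7}->{1,2,5,6}
Constraint 2 (U != X) on D(U)={2,3,5,6,7} D(X)={2,4,7}: no change
Constraint 3 (Z + X = Y) on D(Z)={1,2,5,6} D(X)={2,4,7} D(Y)={2,4,6,7}: Z {1,2,5,6}->{2,5}; X {2,4,7}->{2,4}; Y {2,4,6,7}->{4,6,7}
Constraint 4 (Z != Y) on D(Z)={2,5} D(Y)={4,6,7}: no change
So after constraint 4: D(Z)={2,5}, size = 2

Answer: 2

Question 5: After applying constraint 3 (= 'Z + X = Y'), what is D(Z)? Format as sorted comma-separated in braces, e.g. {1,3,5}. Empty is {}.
Constraint 1 (Z < Y) on D(Z)={1,2,5,6,7} D(Y)={2,4,6,7}: Z {1,2,5,6,7}->{1,2,5,6}
Constraint 2 (U != X) on D(U)={2,3,5,6,7} D(X)={2,4,7}: no change
Constraint 3 (Z + X = Y) on D(Z)={1,2,5,6} D(X)={2,4,7} D(Y)={2,4,6,7}: Z {1,2,5,6}->{2,5}; X {2,4,7}->{2,4}; Y {2,4,6,7}->{4,6,7}
So after constraint 3: D(Z) = {2,5}

Answer: {2,5}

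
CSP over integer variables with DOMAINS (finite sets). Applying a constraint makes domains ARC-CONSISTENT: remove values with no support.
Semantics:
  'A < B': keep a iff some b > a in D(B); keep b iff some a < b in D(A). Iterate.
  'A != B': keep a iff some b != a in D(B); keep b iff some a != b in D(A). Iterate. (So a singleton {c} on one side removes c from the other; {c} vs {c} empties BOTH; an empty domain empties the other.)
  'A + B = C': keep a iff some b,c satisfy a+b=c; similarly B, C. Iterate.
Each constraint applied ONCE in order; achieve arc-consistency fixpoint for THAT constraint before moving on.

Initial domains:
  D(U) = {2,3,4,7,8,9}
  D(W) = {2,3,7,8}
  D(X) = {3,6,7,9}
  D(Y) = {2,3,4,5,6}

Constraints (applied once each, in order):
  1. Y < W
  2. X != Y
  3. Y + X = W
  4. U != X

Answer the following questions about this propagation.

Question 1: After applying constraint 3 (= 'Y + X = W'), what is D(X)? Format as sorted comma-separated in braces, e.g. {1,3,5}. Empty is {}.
Answer: {3,6}

Derivation:
Constraint 1 (Y < W) on D(Y)={2,3,4,5,6} D(W)={2,3,7,8}: W {2,3,7,8}->{3,7,8}
Constraint 2 (X != Y) on D(X)={3,6,7,9} D(Y)={2,3,4,5,6}: no change
Constraint 3 (Y + X = W) on D(Y)={2,3,4,5,6} D(X)={3,6,7,9} D(W)={3,7,8}: Y {2,3,4,5,6}->{2,4,5}; X {3,6,7,9}->{3,6}; W {3,7,8}->{7,8}
So after constraint 3: D(X) = {3,6}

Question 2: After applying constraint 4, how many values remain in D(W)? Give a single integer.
Constraint 1 (Y < W) on D(Y)={2,3,4,5,6} D(W)={2,3,7,8}: W {2,3,7,8}->{3,7,8}
Constraint 2 (X != Y) on D(X)={3,6,7,9} D(Y)={2,3,4,5,6}: no change
Constraint 3 (Y + X = W) on D(Y)={2,3,4,5,6} D(X)={3,6,7,9} D(W)={3,7,8}: Y {2,3,4,5,6}->{2,4,5}; X {3,6,7,9}->{3,6}; W {3,7,8}->{7,8}
Constraint 4 (U != X) on D(U)={2,3,4,7,8,9} D(X)={3,6}: no change
So after constraint 4: D(W)={7,8}, size = 2

Answer: 2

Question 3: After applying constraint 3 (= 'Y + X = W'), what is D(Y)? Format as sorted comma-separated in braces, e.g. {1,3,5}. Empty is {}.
Answer: {2,4,5}

Derivation:
Constraint 1 (Y < W) on D(Y)={2,3,4,5,6} D(W)={2,3,7,8}: W {2,3,7,8}->{3,7,8}
Constraint 2 (X != Y) on D(X)={3,6,7,9} D(Y)={2,3,4,5,6}: no change
Constraint 3 (Y + X = W) on D(Y)={2,3,4,5,6} D(X)={3,6,7,9} D(W)={3,7,8}: Y {2,3,4,5,6}->{2,4,5}; X {3,6,7,9}->{3,6}; W {3,7,8}->{7,8}
So after constraint 3: D(Y) = {2,4,5}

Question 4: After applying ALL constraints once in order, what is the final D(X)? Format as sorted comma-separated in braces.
Constraint 1 (Y < W) on D(Y)={2,3,4,5,6} D(W)={2,3,7,8}: W {2,3,7,8}->{3,7,8}
Constraint 2 (X != Y) on D(X)={3,6,7,9} D(Y)={2,3,4,5,6}: no change
Constraint 3 (Y + X = W) on D(Y)={2,3,4,5,6} D(X)={3,6,7,9} D(W)={3,7,8}: Y {2,3,4,5,6}->{2,4,5}; X {3,6,7,9}->{3,6}; W {3,7,8}->{7,8}
Constraint 4 (U != X) on D(U)={2,3,4,7,8,9} D(X)={3,6}: no change
So after all 4 constraints: D(X) = {3,6}

Answer: {3,6}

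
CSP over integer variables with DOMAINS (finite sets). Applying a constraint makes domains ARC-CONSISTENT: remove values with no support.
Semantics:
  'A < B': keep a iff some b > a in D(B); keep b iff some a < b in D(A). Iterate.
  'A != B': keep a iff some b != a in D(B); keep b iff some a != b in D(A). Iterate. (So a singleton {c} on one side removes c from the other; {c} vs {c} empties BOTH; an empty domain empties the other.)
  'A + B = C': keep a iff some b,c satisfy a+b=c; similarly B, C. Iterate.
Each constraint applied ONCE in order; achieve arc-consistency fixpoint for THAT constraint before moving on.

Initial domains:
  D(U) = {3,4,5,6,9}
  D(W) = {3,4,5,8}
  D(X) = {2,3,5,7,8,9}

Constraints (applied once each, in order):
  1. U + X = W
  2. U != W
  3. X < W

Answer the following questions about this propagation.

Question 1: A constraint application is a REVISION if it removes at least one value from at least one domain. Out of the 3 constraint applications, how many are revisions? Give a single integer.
Answer: 1

Derivation:
Constraint 1 (U + X = W) on D(U)={3,4,5,6,9} D(X)={2,3,5,7,8,9} D(W)={3,4,5,8}: U {3,4,5,6,9}->{3,5,6}; X {2,3,5,7,8,9}->{2,3,5}; W {3,4,5,8}->{5,8} => REVISION
Constraint 2 (U != W) on D(U)={3,5,6} D(W)={5,8}: no change => not a revision
Constraint 3 (X < W) on D(X)={2,3,5} D(W)={5,8}: no change => not a revision
Total revisions = 1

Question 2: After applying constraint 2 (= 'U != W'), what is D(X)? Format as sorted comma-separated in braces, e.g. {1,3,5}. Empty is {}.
Answer: {2,3,5}

Derivation:
Constraint 1 (U + X = W) on D(U)={3,4,5,6,9} D(X)={2,3,5,7,8,9} D(W)={3,4,5,8}: U {3,4,5,6,9}->{3,5,6}; X {2,3,5,7,8,9}->{2,3,5}; W {3,4,5,8}->{5,8}
Constraint 2 (U != W) on D(U)={3,5,6} D(W)={5,8}: no change
So after constraint 2: D(X) = {2,3,5}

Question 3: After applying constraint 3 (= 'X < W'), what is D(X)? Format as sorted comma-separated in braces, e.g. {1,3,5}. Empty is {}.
Constraint 1 (U + X = W) on D(U)={3,4,5,6,9} D(X)={2,3,5,7,8,9} D(W)={3,4,5,8}: U {3,4,5,6,9}->{3,5,6}; X {2,3,5,7,8,9}->{2,3,5}; W {3,4,5,8}->{5,8}
Constraint 2 (U != W) on D(U)={3,5,6} D(W)={5,8}: no change
Constraint 3 (X < W) on D(X)={2,3,5} D(W)={5,8}: no change
So after constraint 3: D(X) = {2,3,5}

Answer: {2,3,5}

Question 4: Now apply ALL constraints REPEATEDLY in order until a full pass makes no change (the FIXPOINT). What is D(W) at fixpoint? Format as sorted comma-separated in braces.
Answer: {5,8}

Derivation:
pass 0 (initial): D(W)={3,4,5,8}
pass 1: U {3,4,5,6,9}->{3,5,6}; W {3,4,5,8}->{5,8}; X {2,3,5,7,8,9}->{2,3,5}
pass 2: no change
Fixpoint after 2 passes: D(W) = {5,8}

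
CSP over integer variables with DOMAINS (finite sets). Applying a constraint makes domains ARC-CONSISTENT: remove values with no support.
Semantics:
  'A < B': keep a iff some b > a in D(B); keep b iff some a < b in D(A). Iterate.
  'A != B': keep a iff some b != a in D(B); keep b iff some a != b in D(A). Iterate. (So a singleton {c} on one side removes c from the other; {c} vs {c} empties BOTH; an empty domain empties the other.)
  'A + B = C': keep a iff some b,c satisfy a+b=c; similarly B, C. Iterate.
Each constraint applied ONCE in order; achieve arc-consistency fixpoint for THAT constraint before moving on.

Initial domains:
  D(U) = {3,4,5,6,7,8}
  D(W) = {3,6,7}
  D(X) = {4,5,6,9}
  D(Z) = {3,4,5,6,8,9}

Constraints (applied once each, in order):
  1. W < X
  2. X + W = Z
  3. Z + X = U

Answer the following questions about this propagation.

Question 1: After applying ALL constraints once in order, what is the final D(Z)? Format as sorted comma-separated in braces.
Constraint 1 (W < X) on D(W)={3,6,7} D(X)={4,5,6,9}: no change
Constraint 2 (X + W = Z) on D(X)={4,5,6,9} D(W)={3,6,7} D(Z)={3,4,5,6,8,9}: X {4,5,6,9}->{5,6}; W {3,6,7}->{3}; Z {3,4,5,6,8,9}->{8,9}
Constraint 3 (Z + X = U) on D(Z)={8,9} D(X)={5,6} D(U)={3,4,5,6,7,8}: Z {8,9}->{}; X {5,6}->{}; U {3,4,5,6,7,8}->{}
So after all 3 constraints: D(Z) = {}

Answer: {}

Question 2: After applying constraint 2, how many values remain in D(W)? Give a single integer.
Answer: 1

Derivation:
Constraint 1 (W < X) on D(W)={3,6,7} D(X)={4,5,6,9}: no change
Constraint 2 (X + W = Z) on D(X)={4,5,6,9} D(W)={3,6,7} D(Z)={3,4,5,6,8,9}: X {4,5,6,9}->{5,6}; W {3,6,7}->{3}; Z {3,4,5,6,8,9}->{8,9}
So after constraint 2: D(W)={3}, size = 1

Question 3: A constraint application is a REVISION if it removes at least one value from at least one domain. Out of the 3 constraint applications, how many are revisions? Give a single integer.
Constraint 1 (W < X) on D(W)={3,6,7} D(X)={4,5,6,9}: no change => not a revision
Constraint 2 (X + W = Z) on D(X)={4,5,6,9} D(W)={3,6,7} D(Z)={3,4,5,6,8,9}: X {4,5,6,9}->{5,6}; W {3,6,7}->{3}; Z {3,4,5,6,8,9}->{8,9} => REVISION
Constraint 3 (Z + X = U) on D(Z)={8,9} D(X)={5,6} D(U)={3,4,5,6,7,8}: Z {8,9}->{}; X {5,6}->{}; U {3,4,5,6,7,8}->{} => REVISION
Total revisions = 2

Answer: 2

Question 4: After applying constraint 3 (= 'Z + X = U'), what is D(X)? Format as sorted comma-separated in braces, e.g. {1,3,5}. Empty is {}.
Constraint 1 (W < X) on D(W)={3,6,7} D(X)={4,5,6,9}: no change
Constraint 2 (X + W = Z) on D(X)={4,5,6,9} D(W)={3,6,7} D(Z)={3,4,5,6,8,9}: X {4,5,6,9}->{5,6}; W {3,6,7}->{3}; Z {3,4,5,6,8,9}->{8,9}
Constraint 3 (Z + X = U) on D(Z)={8,9} D(X)={5,6} D(U)={3,4,5,6,7,8}: Z {8,9}->{}; X {5,6}->{}; U {3,4,5,6,7,8}->{}
So after constraint 3: D(X) = {}

Answer: {}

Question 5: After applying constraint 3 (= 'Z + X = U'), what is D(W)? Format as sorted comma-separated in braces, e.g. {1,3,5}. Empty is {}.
Constraint 1 (W < X) on D(W)={3,6,7} D(X)={4,5,6,9}: no change
Constraint 2 (X + W = Z) on D(X)={4,5,6,9} D(W)={3,6,7} D(Z)={3,4,5,6,8,9}: X {4,5,6,9}->{5,6}; W {3,6,7}->{3}; Z {3,4,5,6,8,9}->{8,9}
Constraint 3 (Z + X = U) on D(Z)={8,9} D(X)={5,6} D(U)={3,4,5,6,7,8}: Z {8,9}->{}; X {5,6}->{}; U {3,4,5,6,7,8}->{}
So after constraint 3: D(W) = {3}

Answer: {3}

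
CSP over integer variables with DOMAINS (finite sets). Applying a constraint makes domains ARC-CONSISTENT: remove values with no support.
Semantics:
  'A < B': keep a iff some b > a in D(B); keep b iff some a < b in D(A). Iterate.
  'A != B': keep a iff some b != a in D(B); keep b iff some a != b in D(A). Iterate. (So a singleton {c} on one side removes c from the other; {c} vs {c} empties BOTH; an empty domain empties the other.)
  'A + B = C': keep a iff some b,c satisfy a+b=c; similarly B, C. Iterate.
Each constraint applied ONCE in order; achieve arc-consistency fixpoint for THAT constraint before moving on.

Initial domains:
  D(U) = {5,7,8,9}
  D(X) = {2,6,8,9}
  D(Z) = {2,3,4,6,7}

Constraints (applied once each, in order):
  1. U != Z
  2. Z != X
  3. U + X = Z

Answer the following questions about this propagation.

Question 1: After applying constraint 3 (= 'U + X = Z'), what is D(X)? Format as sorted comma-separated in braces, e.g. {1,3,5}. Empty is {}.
Constraint 1 (U != Z) on D(U)={5,7,8,9} D(Z)={2,3,4,6,7}: no change
Constraint 2 (Z != X) on D(Z)={2,3,4,6,7} D(X)={2,6,8,9}: no change
Constraint 3 (U + X = Z) on D(U)={5,7,8,9} D(X)={2,6,8,9} D(Z)={2,3,4,6,7}: U {5,7,8,9}->{5}; X {2,6,8,9}->{2}; Z {2,3,4,6,7}->{7}
So after constraint 3: D(X) = {2}

Answer: {2}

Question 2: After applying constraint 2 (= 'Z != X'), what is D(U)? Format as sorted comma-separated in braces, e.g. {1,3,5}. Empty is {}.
Answer: {5,7,8,9}

Derivation:
Constraint 1 (U != Z) on D(U)={5,7,8,9} D(Z)={2,3,4,6,7}: no change
Constraint 2 (Z != X) on D(Z)={2,3,4,6,7} D(X)={2,6,8,9}: no change
So after constraint 2: D(U) = {5,7,8,9}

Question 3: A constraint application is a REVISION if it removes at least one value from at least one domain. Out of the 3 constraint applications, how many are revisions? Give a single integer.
Constraint 1 (U != Z) on D(U)={5,7,8,9} D(Z)={2,3,4,6,7}: no change => not a revision
Constraint 2 (Z != X) on D(Z)={2,3,4,6,7} D(X)={2,6,8,9}: no change => not a revision
Constraint 3 (U + X = Z) on D(U)={5,7,8,9} D(X)={2,6,8,9} D(Z)={2,3,4,6,7}: U {5,7,8,9}->{5}; X {2,6,8,9}->{2}; Z {2,3,4,6,7}->{7} => REVISION
Total revisions = 1

Answer: 1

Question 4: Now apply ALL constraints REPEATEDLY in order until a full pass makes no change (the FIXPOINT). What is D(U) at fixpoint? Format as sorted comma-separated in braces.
Answer: {5}

Derivation:
pass 0 (initial): D(U)={5,7,8,9}
pass 1: U {5,7,8,9}->{5}; X {2,6,8,9}->{2}; Z {2,3,4,6,7}->{7}
pass 2: no change
Fixpoint after 2 passes: D(U) = {5}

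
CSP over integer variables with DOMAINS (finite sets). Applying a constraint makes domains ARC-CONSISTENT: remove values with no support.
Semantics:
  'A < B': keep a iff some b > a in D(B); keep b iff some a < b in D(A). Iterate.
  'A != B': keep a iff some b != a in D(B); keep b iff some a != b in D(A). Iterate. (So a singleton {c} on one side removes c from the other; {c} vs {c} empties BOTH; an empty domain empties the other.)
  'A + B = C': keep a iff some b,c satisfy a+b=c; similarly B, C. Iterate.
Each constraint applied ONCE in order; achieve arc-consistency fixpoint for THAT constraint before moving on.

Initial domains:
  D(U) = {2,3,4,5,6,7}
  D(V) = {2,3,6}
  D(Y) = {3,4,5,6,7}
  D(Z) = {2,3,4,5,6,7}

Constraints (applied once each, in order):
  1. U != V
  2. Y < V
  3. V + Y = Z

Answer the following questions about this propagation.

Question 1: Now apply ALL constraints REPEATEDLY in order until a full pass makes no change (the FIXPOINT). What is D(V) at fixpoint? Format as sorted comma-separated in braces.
Answer: {}

Derivation:
pass 0 (initial): D(V)={2,3,6}
pass 1: V {2,3,6}->{}; Y {3,4,5,6,7}->{}; Z {2,3,4,5,6,7}->{}
pass 2: U {2,3,4,5,6,7}->{}
pass 3: no change
Fixpoint after 3 passes: D(V) = {}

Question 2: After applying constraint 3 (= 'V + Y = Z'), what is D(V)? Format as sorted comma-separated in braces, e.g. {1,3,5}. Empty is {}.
Constraint 1 (U != V) on D(U)={2,3,4,5,6,7} D(V)={2,3,6}: no change
Constraint 2 (Y < V) on D(Y)={3,4,5,6,7} D(V)={2,3,6}: Y {3,4,5,6,7}->{3,4,5}; V {2,3,6}->{6}
Constraint 3 (V + Y = Z) on D(V)={6} D(Y)={3,4,5} D(Z)={2,3,4,5,6,7}: V {6}->{}; Y {3,4,5}->{}; Z {2,3,4,5,6,7}->{}
So after constraint 3: D(V) = {}

Answer: {}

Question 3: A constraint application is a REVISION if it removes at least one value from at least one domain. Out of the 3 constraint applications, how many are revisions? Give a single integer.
Constraint 1 (U != V) on D(U)={2,3,4,5,6,7} D(V)={2,3,6}: no change => not a revision
Constraint 2 (Y < V) on D(Y)={3,4,5,6,7} D(V)={2,3,6}: Y {3,4,5,6,7}->{3,4,5}; V {2,3,6}->{6} => REVISION
Constraint 3 (V + Y = Z) on D(V)={6} D(Y)={3,4,5} D(Z)={2,3,4,5,6,7}: V {6}->{}; Y {3,4,5}->{}; Z {2,3,4,5,6,7}->{} => REVISION
Total revisions = 2

Answer: 2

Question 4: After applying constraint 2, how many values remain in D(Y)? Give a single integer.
Constraint 1 (U != V) on D(U)={2,3,4,5,6,7} D(V)={2,3,6}: no change
Constraint 2 (Y < V) on D(Y)={3,4,5,6,7} D(V)={2,3,6}: Y {3,4,5,6,7}->{3,4,5}; V {2,3,6}->{6}
So after constraint 2: D(Y)={3,4,5}, size = 3

Answer: 3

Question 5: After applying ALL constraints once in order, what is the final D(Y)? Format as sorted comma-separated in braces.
Constraint 1 (U != V) on D(U)={2,3,4,5,6,7} D(V)={2,3,6}: no change
Constraint 2 (Y < V) on D(Y)={3,4,5,6,7} D(V)={2,3,6}: Y {3,4,5,6,7}->{3,4,5}; V {2,3,6}->{6}
Constraint 3 (V + Y = Z) on D(V)={6} D(Y)={3,4,5} D(Z)={2,3,4,5,6,7}: V {6}->{}; Y {3,4,5}->{}; Z {2,3,4,5,6,7}->{}
So after all 3 constraints: D(Y) = {}

Answer: {}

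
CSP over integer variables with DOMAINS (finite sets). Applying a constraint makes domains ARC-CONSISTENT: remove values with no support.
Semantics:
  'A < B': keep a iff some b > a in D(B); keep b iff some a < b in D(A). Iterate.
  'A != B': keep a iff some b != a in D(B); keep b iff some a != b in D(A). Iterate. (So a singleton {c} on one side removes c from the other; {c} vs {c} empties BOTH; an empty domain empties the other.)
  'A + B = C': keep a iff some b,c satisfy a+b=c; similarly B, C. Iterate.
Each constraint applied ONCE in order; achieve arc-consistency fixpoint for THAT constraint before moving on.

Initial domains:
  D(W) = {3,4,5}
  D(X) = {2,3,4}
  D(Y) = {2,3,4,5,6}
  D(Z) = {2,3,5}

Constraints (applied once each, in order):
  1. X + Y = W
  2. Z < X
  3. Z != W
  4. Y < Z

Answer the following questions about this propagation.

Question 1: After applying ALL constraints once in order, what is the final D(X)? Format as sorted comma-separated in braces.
Constraint 1 (X + Y = W) on D(X)={2,3,4} D(Y)={2,3,4,5,6} D(W)={3,4,5}: X {2,3,4}->{2,3}; Y {2,3,4,5,6}->{2,3}; W {3,4,5}->{4,5}
Constraint 2 (Z < X) on D(Z)={2,3,5} D(X)={2,3}: Z {2,3,5}->{2}; X {2,3}->{3}
Constraint 3 (Z != W) on D(Z)={2} D(W)={4,5}: no change
Constraint 4 (Y < Z) on D(Y)={2,3} D(Z)={2}: Y {2,3}->{}; Z {2}->{}
So after all 4 constraints: D(X) = {3}

Answer: {3}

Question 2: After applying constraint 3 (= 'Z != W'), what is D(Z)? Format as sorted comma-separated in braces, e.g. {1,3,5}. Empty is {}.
Constraint 1 (X + Y = W) on D(X)={2,3,4} D(Y)={2,3,4,5,6} D(W)={3,4,5}: X {2,3,4}->{2,3}; Y {2,3,4,5,6}->{2,3}; W {3,4,5}->{4,5}
Constraint 2 (Z < X) on D(Z)={2,3,5} D(X)={2,3}: Z {2,3,5}->{2}; X {2,3}->{3}
Constraint 3 (Z != W) on D(Z)={2} D(W)={4,5}: no change
So after constraint 3: D(Z) = {2}

Answer: {2}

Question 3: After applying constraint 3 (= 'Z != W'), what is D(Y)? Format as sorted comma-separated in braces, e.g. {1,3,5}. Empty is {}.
Constraint 1 (X + Y = W) on D(X)={2,3,4} D(Y)={2,3,4,5,6} D(W)={3,4,5}: X {2,3,4}->{2,3}; Y {2,3,4,5,6}->{2,3}; W {3,4,5}->{4,5}
Constraint 2 (Z < X) on D(Z)={2,3,5} D(X)={2,3}: Z {2,3,5}->{2}; X {2,3}->{3}
Constraint 3 (Z != W) on D(Z)={2} D(W)={4,5}: no change
So after constraint 3: D(Y) = {2,3}

Answer: {2,3}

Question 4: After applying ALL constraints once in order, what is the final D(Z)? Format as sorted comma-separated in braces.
Answer: {}

Derivation:
Constraint 1 (X + Y = W) on D(X)={2,3,4} D(Y)={2,3,4,5,6} D(W)={3,4,5}: X {2,3,4}->{2,3}; Y {2,3,4,5,6}->{2,3}; W {3,4,5}->{4,5}
Constraint 2 (Z < X) on D(Z)={2,3,5} D(X)={2,3}: Z {2,3,5}->{2}; X {2,3}->{3}
Constraint 3 (Z != W) on D(Z)={2} D(W)={4,5}: no change
Constraint 4 (Y < Z) on D(Y)={2,3} D(Z)={2}: Y {2,3}->{}; Z {2}->{}
So after all 4 constraints: D(Z) = {}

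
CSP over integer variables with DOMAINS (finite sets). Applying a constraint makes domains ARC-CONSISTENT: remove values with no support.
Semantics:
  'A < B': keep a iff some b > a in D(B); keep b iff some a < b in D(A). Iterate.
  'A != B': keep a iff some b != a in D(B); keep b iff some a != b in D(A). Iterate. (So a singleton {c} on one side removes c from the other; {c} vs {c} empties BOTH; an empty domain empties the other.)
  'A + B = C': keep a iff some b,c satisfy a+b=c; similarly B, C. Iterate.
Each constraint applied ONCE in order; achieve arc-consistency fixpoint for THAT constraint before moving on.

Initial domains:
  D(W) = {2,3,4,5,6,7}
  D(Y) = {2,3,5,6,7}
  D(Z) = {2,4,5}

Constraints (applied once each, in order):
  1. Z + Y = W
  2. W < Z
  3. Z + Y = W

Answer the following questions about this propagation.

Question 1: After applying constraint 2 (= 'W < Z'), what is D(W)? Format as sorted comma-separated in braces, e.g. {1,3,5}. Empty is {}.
Answer: {4}

Derivation:
Constraint 1 (Z + Y = W) on D(Z)={2,4,5} D(Y)={2,3,5,6,7} D(W)={2,3,4,5,6,7}: Y {2,3,5,6,7}->{2,3,5}; W {2,3,4,5,6,7}->{4,5,6,7}
Constraint 2 (W < Z) on D(W)={4,5,6,7} D(Z)={2,4,5}: W {4,5,6,7}->{4}; Z {2,4,5}->{5}
So after constraint 2: D(W) = {4}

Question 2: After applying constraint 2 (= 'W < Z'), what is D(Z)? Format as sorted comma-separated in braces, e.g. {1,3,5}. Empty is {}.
Answer: {5}

Derivation:
Constraint 1 (Z + Y = W) on D(Z)={2,4,5} D(Y)={2,3,5,6,7} D(W)={2,3,4,5,6,7}: Y {2,3,5,6,7}->{2,3,5}; W {2,3,4,5,6,7}->{4,5,6,7}
Constraint 2 (W < Z) on D(W)={4,5,6,7} D(Z)={2,4,5}: W {4,5,6,7}->{4}; Z {2,4,5}->{5}
So after constraint 2: D(Z) = {5}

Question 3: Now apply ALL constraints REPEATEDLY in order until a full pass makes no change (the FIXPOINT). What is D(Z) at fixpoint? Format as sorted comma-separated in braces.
Answer: {}

Derivation:
pass 0 (initial): D(Z)={2,4,5}
pass 1: W {2,3,4,5,6,7}->{}; Y {2,3,5,6,7}->{}; Z {2,4,5}->{}
pass 2: no change
Fixpoint after 2 passes: D(Z) = {}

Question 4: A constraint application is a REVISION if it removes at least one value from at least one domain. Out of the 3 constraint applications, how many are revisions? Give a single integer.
Constraint 1 (Z + Y = W) on D(Z)={2,4,5} D(Y)={2,3,5,6,7} D(W)={2,3,4,5,6,7}: Y {2,3,5,6,7}->{2,3,5}; W {2,3,4,5,6,7}->{4,5,6,7} => REVISION
Constraint 2 (W < Z) on D(W)={4,5,6,7} D(Z)={2,4,5}: W {4,5,6,7}->{4}; Z {2,4,5}->{5} => REVISION
Constraint 3 (Z + Y = W) on D(Z)={5} D(Y)={2,3,5} D(W)={4}: Z {5}->{}; Y {2,3,5}->{}; W {4}->{} => REVISION
Total revisions = 3

Answer: 3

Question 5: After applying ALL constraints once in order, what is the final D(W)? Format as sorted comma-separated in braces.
Answer: {}

Derivation:
Constraint 1 (Z + Y = W) on D(Z)={2,4,5} D(Y)={2,3,5,6,7} D(W)={2,3,4,5,6,7}: Y {2,3,5,6,7}->{2,3,5}; W {2,3,4,5,6,7}->{4,5,6,7}
Constraint 2 (W < Z) on D(W)={4,5,6,7} D(Z)={2,4,5}: W {4,5,6,7}->{4}; Z {2,4,5}->{5}
Constraint 3 (Z + Y = W) on D(Z)={5} D(Y)={2,3,5} D(W)={4}: Z {5}->{}; Y {2,3,5}->{}; W {4}->{}
So after all 3 constraints: D(W) = {}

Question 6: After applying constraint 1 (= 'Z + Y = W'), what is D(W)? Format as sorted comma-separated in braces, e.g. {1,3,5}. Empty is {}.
Constraint 1 (Z + Y = W) on D(Z)={2,4,5} D(Y)={2,3,5,6,7} D(W)={2,3,4,5,6,7}: Y {2,3,5,6,7}->{2,3,5}; W {2,3,4,5,6,7}->{4,5,6,7}
So after constraint 1: D(W) = {4,5,6,7}

Answer: {4,5,6,7}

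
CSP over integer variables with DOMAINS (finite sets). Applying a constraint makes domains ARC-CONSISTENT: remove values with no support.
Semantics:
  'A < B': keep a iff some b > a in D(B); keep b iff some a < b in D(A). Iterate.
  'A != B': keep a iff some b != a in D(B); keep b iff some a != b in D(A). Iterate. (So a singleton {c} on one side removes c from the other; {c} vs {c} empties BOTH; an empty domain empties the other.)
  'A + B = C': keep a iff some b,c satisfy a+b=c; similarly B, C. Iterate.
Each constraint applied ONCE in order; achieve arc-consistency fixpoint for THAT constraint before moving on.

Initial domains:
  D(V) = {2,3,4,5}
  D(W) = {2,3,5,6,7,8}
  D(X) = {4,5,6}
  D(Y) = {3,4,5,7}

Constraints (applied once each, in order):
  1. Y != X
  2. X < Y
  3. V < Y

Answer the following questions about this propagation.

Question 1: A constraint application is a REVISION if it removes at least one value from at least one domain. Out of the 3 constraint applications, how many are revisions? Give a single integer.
Answer: 1

Derivation:
Constraint 1 (Y != X) on D(Y)={3,4,5,7} D(X)={4,5,6}: no change => not a revision
Constraint 2 (X < Y) on D(X)={4,5,6} D(Y)={3,4,5,7}: Y {3,4,5,7}->{5,7} => REVISION
Constraint 3 (V < Y) on D(V)={2,3,4,5} D(Y)={5,7}: no change => not a revision
Total revisions = 1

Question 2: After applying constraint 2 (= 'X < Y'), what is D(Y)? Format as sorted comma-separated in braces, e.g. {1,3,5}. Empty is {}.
Constraint 1 (Y != X) on D(Y)={3,4,5,7} D(X)={4,5,6}: no change
Constraint 2 (X < Y) on D(X)={4,5,6} D(Y)={3,4,5,7}: Y {3,4,5,7}->{5,7}
So after constraint 2: D(Y) = {5,7}

Answer: {5,7}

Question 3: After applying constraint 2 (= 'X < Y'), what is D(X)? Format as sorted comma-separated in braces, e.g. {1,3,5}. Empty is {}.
Constraint 1 (Y != X) on D(Y)={3,4,5,7} D(X)={4,5,6}: no change
Constraint 2 (X < Y) on D(X)={4,5,6} D(Y)={3,4,5,7}: Y {3,4,5,7}->{5,7}
So after constraint 2: D(X) = {4,5,6}

Answer: {4,5,6}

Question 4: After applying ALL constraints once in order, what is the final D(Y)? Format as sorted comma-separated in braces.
Constraint 1 (Y != X) on D(Y)={3,4,5,7} D(X)={4,5,6}: no change
Constraint 2 (X < Y) on D(X)={4,5,6} D(Y)={3,4,5,7}: Y {3,4,5,7}->{5,7}
Constraint 3 (V < Y) on D(V)={2,3,4,5} D(Y)={5,7}: no change
So after all 3 constraints: D(Y) = {5,7}

Answer: {5,7}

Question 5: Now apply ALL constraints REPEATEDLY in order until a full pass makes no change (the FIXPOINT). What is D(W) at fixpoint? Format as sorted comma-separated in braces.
pass 0 (initial): D(W)={2,3,5,6,7,8}
pass 1: Y {3,4,5,7}->{5,7}
pass 2: no change
Fixpoint after 2 passes: D(W) = {2,3,5,6,7,8}

Answer: {2,3,5,6,7,8}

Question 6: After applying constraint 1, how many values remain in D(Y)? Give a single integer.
Answer: 4

Derivation:
Constraint 1 (Y != X) on D(Y)={3,4,5,7} D(X)={4,5,6}: no change
So after constraint 1: D(Y)={3,4,5,7}, size = 4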